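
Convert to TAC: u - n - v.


Break into single-operator statements:
t1 = u - n
t2 = t1 - v


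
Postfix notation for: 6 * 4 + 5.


Left to right (same or higher precedence on left)
Postfix: 6 4 * 5 +


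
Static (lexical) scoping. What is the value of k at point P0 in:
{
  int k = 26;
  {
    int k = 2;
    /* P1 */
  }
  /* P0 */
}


k declared in the same block as P0
k = 26


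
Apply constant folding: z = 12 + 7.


12 + 7 = 19 at compile time
Optimized: z = 19


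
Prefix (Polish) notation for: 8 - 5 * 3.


'*' binds tighter: tree is (- 8 (* 5 3))
Prefix: - 8 * 5 3


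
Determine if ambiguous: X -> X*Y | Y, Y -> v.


precedence layered via separate nonterminal Y: deterministic
Unambiguous


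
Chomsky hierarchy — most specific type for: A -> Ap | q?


Left-linear: every RHS is a terminal or one nonterminal followed by a terminal
Classification: Type 3 (Regular)


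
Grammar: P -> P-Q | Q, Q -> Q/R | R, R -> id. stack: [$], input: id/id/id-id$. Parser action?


no handle on stack; shift 'id'
Action: shift


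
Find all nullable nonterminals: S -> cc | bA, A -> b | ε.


A nonterminal is nullable iff some alternative derives ε (directly, or every symbol in it is nullable)
Nullable: {A}


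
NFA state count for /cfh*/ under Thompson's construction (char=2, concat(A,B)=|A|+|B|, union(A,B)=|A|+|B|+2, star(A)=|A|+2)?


Syntax tree has 3 char leaf(s), 0 union(s), 1 star(s)
chars contribute 3×2 = 6; each union adds +2; each star adds +2
Total: 6 + 0 + 2 = 8 states


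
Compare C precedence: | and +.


'+' is additive (level 9); '|' is bitwise OR (level 3)
Higher level binds tighter
'+' has higher precedence than '|'


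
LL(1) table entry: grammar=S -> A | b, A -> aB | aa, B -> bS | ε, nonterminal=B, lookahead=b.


For [B, b]: 'b' ∈ FIRST(bS)
Entry: B -> bS


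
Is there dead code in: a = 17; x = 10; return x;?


a is assigned but never read
Dead: 'a = 17'


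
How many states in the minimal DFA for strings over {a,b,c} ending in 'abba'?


Track the longest suffix of input matching a prefix of 'abba': 5 classes (prefixes of length 0..4)
Minimal DFA: 5 states


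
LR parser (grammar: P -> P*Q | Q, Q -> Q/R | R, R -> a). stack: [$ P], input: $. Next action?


start symbol P on stack, input exhausted
Action: accept


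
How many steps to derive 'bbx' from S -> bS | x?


Derivation: S => bS => bbS => bbx
Steps: 3


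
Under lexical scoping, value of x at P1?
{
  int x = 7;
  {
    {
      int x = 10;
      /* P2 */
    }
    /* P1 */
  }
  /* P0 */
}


P1's block does not declare x; resolves to the enclosing declaration at depth 0
x = 7


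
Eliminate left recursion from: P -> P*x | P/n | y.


Left-recursive alternatives: P*x, P/n; non-recursive: y
Introduce P': P -> yP', P' -> *xP' | /nP' | ε


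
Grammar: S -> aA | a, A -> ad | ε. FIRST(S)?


Per alternative of S: FIRST(aA) = {a}; FIRST(a) = {a}
FIRST(S) = {a}


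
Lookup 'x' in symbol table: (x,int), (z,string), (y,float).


Lookup 'x' → type int


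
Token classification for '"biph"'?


Pattern: double-quoted sequence
Type: STRING_LITERAL


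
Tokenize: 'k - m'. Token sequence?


Scan left to right, longest-match per lexeme
Tokens: ID(k), OP(-), ID(m)


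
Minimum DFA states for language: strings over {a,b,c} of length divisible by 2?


Track length mod 2: states 0..1, accept at 0
Minimal DFA: 2 states


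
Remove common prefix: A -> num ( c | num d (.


Common prefix: 'num'
Factored: A -> num A', A' -> ( c | d (


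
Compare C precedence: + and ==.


'+' is additive (level 9); '==' is equality (level 6)
Higher level binds tighter
'+' has higher precedence than '=='


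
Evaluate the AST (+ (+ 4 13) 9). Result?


Evaluate inner: (+ 4 13) = 17
Evaluate root: (+ 17 9) = 26
Result: 26


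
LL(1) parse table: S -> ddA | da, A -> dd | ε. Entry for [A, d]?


For [A, d]: 'd' ∈ FIRST(dd)
Entry: A -> dd


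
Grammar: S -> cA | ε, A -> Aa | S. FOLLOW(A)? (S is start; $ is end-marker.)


$ ∈ FOLLOW(S). For each A -> αBβ: add FIRST(β)\{ε} to FOLLOW(B); if β nullable, add FOLLOW(A).
FOLLOW(A) = {$, a}


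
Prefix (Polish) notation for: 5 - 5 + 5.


left-to-right (same/higher precedence on left): tree is (+ (- 5 5) 5)
Prefix: + - 5 5 5


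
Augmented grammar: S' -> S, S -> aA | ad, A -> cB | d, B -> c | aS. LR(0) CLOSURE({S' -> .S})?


Start: S' -> .S
For each item with dot before a nonterminal B, add B -> .γ for every B-production
Closure: [S' -> .S, S -> .aA, S -> .ad]


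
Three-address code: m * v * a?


Break into single-operator statements:
t1 = m * v
t2 = t1 * a


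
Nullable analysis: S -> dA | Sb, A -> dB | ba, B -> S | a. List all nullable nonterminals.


A nonterminal is nullable iff some alternative derives ε (directly, or every symbol in it is nullable)
Nullable: {}


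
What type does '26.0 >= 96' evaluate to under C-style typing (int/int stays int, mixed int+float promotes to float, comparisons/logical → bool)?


Operand types: float >= int
Rule: comparison yields bool
Result type: bool


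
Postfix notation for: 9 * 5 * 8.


Left to right (same or higher precedence on left)
Postfix: 9 5 * 8 *


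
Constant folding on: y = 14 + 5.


14 + 5 = 19 at compile time
Optimized: y = 19


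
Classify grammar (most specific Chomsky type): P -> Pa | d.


Left-linear: every RHS is a terminal or one nonterminal followed by a terminal
Classification: Type 3 (Regular)


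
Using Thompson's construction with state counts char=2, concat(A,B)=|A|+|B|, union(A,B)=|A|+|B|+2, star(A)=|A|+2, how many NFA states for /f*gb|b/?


Syntax tree has 4 char leaf(s), 1 union(s), 1 star(s)
chars contribute 4×2 = 8; each union adds +2; each star adds +2
Total: 8 + 2 + 2 = 12 states


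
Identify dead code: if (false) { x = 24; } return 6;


condition is constant false, so the whole block is unreachable
Dead: 'if (false) { x = 24; }'


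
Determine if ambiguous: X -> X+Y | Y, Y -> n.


precedence layered via separate nonterminal Y: deterministic
Unambiguous


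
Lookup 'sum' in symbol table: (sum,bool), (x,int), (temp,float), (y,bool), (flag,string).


Lookup 'sum' → type bool


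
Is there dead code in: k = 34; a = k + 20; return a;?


k is read by a's definition; a is returned
No dead code


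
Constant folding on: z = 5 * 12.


5 * 12 = 60 at compile time
Optimized: z = 60


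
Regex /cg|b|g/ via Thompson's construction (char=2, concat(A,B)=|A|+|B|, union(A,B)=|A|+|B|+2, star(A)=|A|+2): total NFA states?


Syntax tree has 4 char leaf(s), 2 union(s), 0 star(s)
chars contribute 4×2 = 8; each union adds +2; each star adds +2
Total: 8 + 4 + 0 = 12 states


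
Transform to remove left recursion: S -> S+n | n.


Left-recursive alternatives: S+n; non-recursive: n
Introduce S': S -> nS', S' -> +nS' | ε


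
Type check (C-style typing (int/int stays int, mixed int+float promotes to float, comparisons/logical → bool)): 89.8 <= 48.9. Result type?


Operand types: float <= float
Rule: comparison yields bool
Result type: bool


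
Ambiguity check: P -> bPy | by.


balanced b^n…y^n: each string has a unique parse
Unambiguous


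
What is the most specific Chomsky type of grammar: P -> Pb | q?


Left-linear: every RHS is a terminal or one nonterminal followed by a terminal
Classification: Type 3 (Regular)


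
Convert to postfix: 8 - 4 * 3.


* has higher precedence, evaluate 4*3 first
Postfix: 8 4 3 * -


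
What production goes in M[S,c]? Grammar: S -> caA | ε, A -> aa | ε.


For [S, c]: 'c' ∈ FIRST(caA)
Entry: S -> caA


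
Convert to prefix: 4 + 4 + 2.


left-to-right (same/higher precedence on left): tree is (+ (+ 4 4) 2)
Prefix: + + 4 4 2


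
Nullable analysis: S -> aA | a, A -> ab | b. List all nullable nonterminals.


A nonterminal is nullable iff some alternative derives ε (directly, or every symbol in it is nullable)
Nullable: {}


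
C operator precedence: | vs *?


'*' is multiplicative (level 10); '|' is bitwise OR (level 3)
Higher level binds tighter
'*' has higher precedence than '|'


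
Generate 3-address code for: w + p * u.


Break into single-operator statements:
t1 = p * u
t2 = w + t1


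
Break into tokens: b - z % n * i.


Scan left to right, longest-match per lexeme
Tokens: ID(b), OP(-), ID(z), OP(%), ID(n), OP(*), ID(i)


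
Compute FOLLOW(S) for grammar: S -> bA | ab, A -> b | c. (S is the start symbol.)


$ ∈ FOLLOW(S). For each A -> αBβ: add FIRST(β)\{ε} to FOLLOW(B); if β nullable, add FOLLOW(A).
FOLLOW(S) = {$}


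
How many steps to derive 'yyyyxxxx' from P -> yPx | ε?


Derivation: P => yPx => yyPxx => yyyPxxx => yyyyPxxxx => yyyyxxxx
Steps: 5


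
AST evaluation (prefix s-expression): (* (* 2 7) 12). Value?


Evaluate inner: (* 2 7) = 14
Evaluate root: (* 14 12) = 168
Result: 168


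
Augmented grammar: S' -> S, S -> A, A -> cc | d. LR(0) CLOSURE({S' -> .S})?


Start: S' -> .S
For each item with dot before a nonterminal B, add B -> .γ for every B-production
Closure: [S' -> .S, S -> .A, A -> .cc, A -> .d]


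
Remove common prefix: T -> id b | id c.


Common prefix: 'id'
Factored: T -> id T', T' -> b | c


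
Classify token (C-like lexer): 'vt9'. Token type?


Pattern: letter/underscore followed by alphanumerics, not a keyword
Type: IDENTIFIER


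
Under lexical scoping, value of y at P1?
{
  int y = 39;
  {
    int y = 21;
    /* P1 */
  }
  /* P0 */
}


y declared in the same block as P1
y = 21


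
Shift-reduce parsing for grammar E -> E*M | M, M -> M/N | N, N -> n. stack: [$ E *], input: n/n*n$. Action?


no handle ('E*' is not any RHS); shift 'n'
Action: shift


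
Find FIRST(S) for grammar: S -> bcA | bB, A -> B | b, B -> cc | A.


Per alternative of S: FIRST(bcA) = {b}; FIRST(bB) = {b}
FIRST(S) = {b}


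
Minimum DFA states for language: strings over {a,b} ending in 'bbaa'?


Track the longest suffix of input matching a prefix of 'bbaa': 5 classes (prefixes of length 0..4)
Minimal DFA: 5 states


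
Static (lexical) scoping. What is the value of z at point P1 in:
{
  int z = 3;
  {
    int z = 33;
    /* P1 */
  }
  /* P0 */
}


z declared in the same block as P1
z = 33


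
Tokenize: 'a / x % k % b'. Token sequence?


Scan left to right, longest-match per lexeme
Tokens: ID(a), OP(/), ID(x), OP(%), ID(k), OP(%), ID(b)


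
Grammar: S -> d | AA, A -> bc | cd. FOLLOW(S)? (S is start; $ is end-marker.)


$ ∈ FOLLOW(S). For each A -> αBβ: add FIRST(β)\{ε} to FOLLOW(B); if β nullable, add FOLLOW(A).
FOLLOW(S) = {$}


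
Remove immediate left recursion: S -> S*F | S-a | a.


Left-recursive alternatives: S*F, S-a; non-recursive: a
Introduce S': S -> aS', S' -> *FS' | -aS' | ε


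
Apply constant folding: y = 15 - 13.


15 - 13 = 2 at compile time
Optimized: y = 2


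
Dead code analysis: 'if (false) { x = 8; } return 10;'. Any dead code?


condition is constant false, so the whole block is unreachable
Dead: 'if (false) { x = 8; }'


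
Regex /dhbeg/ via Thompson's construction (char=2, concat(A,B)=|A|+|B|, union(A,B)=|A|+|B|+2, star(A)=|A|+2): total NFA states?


Syntax tree has 5 char leaf(s), 0 union(s), 0 star(s)
chars contribute 5×2 = 10; each union adds +2; each star adds +2
Total: 10 + 0 + 0 = 10 states


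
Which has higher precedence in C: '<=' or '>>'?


'>>' is shift (level 8); '<=' is relational (level 7)
Higher level binds tighter
'>>' has higher precedence than '<='


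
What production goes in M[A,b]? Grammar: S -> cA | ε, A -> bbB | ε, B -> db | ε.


For [A, b]: 'b' ∈ FIRST(bbB)
Entry: A -> bbB


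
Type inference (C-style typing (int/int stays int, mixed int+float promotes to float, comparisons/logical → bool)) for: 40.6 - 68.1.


Operand types: float - float
Rule: mixed int/float promotes to float; int/int stays int
Result type: float


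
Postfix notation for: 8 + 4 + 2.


Left to right (same or higher precedence on left)
Postfix: 8 4 + 2 +


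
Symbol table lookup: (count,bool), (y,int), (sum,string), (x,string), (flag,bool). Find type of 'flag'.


Lookup 'flag' → type bool


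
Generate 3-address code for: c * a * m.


Break into single-operator statements:
t1 = c * a
t2 = t1 * m


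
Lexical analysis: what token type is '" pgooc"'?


Pattern: double-quoted sequence
Type: STRING_LITERAL


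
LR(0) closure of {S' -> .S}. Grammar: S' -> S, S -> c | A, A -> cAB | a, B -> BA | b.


Start: S' -> .S
For each item with dot before a nonterminal B, add B -> .γ for every B-production
Closure: [S' -> .S, S -> .c, S -> .A, A -> .cAB, A -> .a]


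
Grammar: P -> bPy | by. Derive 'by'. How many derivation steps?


Derivation: P => by
Steps: 1


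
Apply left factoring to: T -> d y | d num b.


Common prefix: 'd'
Factored: T -> d T', T' -> y | num b


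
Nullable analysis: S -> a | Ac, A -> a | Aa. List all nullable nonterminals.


A nonterminal is nullable iff some alternative derives ε (directly, or every symbol in it is nullable)
Nullable: {}


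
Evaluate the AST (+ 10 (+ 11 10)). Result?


Evaluate inner: (+ 11 10) = 21
Evaluate root: (+ 10 21) = 31
Result: 31


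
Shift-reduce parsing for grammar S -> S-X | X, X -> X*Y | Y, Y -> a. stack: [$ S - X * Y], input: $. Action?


handle 'X*Y' on top
Action: reduce (X -> X*Y)


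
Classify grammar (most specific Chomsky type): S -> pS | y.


Right-linear: every RHS is a terminal or a terminal followed by one nonterminal
Classification: Type 3 (Regular)


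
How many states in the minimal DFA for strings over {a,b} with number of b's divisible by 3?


Track (count of b) mod 3: states 0..2, accept at 0
Minimal DFA: 3 states


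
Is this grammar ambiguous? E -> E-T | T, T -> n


precedence layered via separate nonterminal T: deterministic
Unambiguous


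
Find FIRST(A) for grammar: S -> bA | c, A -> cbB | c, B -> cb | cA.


Per alternative of A: FIRST(cbB) = {c}; FIRST(c) = {c}
FIRST(A) = {c}


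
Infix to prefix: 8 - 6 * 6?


'*' binds tighter: tree is (- 8 (* 6 6))
Prefix: - 8 * 6 6


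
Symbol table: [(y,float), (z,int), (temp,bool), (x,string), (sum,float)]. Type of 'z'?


Lookup 'z' → type int


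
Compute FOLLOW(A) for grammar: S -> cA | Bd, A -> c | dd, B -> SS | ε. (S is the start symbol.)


$ ∈ FOLLOW(S). For each A -> αBβ: add FIRST(β)\{ε} to FOLLOW(B); if β nullable, add FOLLOW(A).
FOLLOW(A) = {$, c, d}


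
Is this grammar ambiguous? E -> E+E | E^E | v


'v+v^v' has two parse trees (no precedence encoded between + and ^)
Ambiguous


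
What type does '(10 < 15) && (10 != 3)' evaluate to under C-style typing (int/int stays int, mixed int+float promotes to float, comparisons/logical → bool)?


Operand types: bool && bool
Rule: logical operators take bool operands and yield bool
Result type: bool


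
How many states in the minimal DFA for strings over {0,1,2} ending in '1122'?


Track the longest suffix of input matching a prefix of '1122': 5 classes (prefixes of length 0..4)
Minimal DFA: 5 states


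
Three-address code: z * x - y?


Break into single-operator statements:
t1 = z * x
t2 = t1 - y


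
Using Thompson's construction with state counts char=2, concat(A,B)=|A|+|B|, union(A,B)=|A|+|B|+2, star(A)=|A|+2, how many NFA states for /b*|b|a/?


Syntax tree has 3 char leaf(s), 2 union(s), 1 star(s)
chars contribute 3×2 = 6; each union adds +2; each star adds +2
Total: 6 + 4 + 2 = 12 states


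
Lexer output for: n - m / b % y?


Scan left to right, longest-match per lexeme
Tokens: ID(n), OP(-), ID(m), OP(/), ID(b), OP(%), ID(y)


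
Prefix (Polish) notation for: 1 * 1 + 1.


left-to-right (same/higher precedence on left): tree is (+ (* 1 1) 1)
Prefix: + * 1 1 1


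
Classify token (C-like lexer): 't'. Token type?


Pattern: letter/underscore followed by alphanumerics, not a keyword
Type: IDENTIFIER


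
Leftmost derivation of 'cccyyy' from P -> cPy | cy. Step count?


Derivation: P => cPy => ccPyy => cccyyy
Steps: 3


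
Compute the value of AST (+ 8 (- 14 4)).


Evaluate inner: (- 14 4) = 10
Evaluate root: (+ 8 10) = 18
Result: 18


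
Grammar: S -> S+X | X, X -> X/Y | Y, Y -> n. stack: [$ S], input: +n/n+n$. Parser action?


shift '+' to continue S -> S+X
Action: shift


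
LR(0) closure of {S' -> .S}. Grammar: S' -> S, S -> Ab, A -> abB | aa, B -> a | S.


Start: S' -> .S
For each item with dot before a nonterminal B, add B -> .γ for every B-production
Closure: [S' -> .S, S -> .Ab, A -> .abB, A -> .aa]


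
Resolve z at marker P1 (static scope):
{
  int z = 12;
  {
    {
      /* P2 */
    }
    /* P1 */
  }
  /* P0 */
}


P1's block does not declare z; resolves to the enclosing declaration at depth 0
z = 12


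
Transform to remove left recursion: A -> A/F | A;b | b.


Left-recursive alternatives: A/F, A;b; non-recursive: b
Introduce A': A -> bA', A' -> /FA' | ;bA' | ε


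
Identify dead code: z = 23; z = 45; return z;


first assignment to z is overwritten before any read
Dead: 'z = 23'


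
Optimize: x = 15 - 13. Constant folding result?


15 - 13 = 2 at compile time
Optimized: x = 2


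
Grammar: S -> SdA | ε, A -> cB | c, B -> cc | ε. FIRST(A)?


Per alternative of A: FIRST(cB) = {c}; FIRST(c) = {c}
FIRST(A) = {c}


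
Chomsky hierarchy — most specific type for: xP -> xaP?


LHS has context (more than one symbol) and |LHS| ≤ |RHS|
Classification: Type 1 (Context-Sensitive)


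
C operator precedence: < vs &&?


'<' is relational (level 7); '&&' is logical AND (level 2)
Higher level binds tighter
'<' has higher precedence than '&&'


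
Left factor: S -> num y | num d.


Common prefix: 'num'
Factored: S -> num S', S' -> y | d


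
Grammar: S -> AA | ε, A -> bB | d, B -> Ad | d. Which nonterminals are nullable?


A nonterminal is nullable iff some alternative derives ε (directly, or every symbol in it is nullable)
Nullable: {S}


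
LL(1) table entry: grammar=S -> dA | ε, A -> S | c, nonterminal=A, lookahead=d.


For [A, d]: 'd' ∈ FIRST(S)
Entry: A -> S


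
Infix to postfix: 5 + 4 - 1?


Left to right (same or higher precedence on left)
Postfix: 5 4 + 1 -


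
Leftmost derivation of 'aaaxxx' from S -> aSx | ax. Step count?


Derivation: S => aSx => aaSxx => aaaxxx
Steps: 3


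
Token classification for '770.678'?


Pattern: digits with a decimal point
Type: FLOAT_LITERAL


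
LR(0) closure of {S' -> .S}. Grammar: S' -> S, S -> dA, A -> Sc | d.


Start: S' -> .S
For each item with dot before a nonterminal B, add B -> .γ for every B-production
Closure: [S' -> .S, S -> .dA]


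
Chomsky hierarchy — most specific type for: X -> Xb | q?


Left-linear: every RHS is a terminal or one nonterminal followed by a terminal
Classification: Type 3 (Regular)


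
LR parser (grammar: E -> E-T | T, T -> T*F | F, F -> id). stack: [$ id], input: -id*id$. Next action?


'id' on top is the handle for F -> id
Action: reduce (F -> id)


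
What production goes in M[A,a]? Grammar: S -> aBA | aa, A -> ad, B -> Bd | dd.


For [A, a]: 'a' ∈ FIRST(ad)
Entry: A -> ad


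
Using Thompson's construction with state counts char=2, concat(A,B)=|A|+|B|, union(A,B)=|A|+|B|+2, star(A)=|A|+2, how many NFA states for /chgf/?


Syntax tree has 4 char leaf(s), 0 union(s), 0 star(s)
chars contribute 4×2 = 8; each union adds +2; each star adds +2
Total: 8 + 0 + 0 = 8 states


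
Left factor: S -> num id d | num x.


Common prefix: 'num'
Factored: S -> num S', S' -> id d | x


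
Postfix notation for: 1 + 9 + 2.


Left to right (same or higher precedence on left)
Postfix: 1 9 + 2 +


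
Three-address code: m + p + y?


Break into single-operator statements:
t1 = m + p
t2 = t1 + y


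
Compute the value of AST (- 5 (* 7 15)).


Evaluate inner: (* 7 15) = 105
Evaluate root: (- 5 105) = -100
Result: -100


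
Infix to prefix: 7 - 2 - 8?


left-to-right (same/higher precedence on left): tree is (- (- 7 2) 8)
Prefix: - - 7 2 8


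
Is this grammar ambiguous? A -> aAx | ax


balanced a^n…x^n: each string has a unique parse
Unambiguous


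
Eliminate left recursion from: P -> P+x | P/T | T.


Left-recursive alternatives: P+x, P/T; non-recursive: T
Introduce P': P -> TP', P' -> +xP' | /TP' | ε


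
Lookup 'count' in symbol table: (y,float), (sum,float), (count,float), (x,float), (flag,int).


Lookup 'count' → type float


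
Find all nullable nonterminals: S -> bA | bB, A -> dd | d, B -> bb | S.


A nonterminal is nullable iff some alternative derives ε (directly, or every symbol in it is nullable)
Nullable: {}


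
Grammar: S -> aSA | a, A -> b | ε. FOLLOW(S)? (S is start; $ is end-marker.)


$ ∈ FOLLOW(S). For each A -> αBβ: add FIRST(β)\{ε} to FOLLOW(B); if β nullable, add FOLLOW(A).
FOLLOW(S) = {$, b}


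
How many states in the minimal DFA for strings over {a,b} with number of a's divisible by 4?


Track (count of a) mod 4: states 0..3, accept at 0
Minimal DFA: 4 states


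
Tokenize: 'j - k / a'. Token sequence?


Scan left to right, longest-match per lexeme
Tokens: ID(j), OP(-), ID(k), OP(/), ID(a)


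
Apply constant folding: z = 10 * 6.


10 * 6 = 60 at compile time
Optimized: z = 60


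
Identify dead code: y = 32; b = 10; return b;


y is assigned but never read
Dead: 'y = 32'


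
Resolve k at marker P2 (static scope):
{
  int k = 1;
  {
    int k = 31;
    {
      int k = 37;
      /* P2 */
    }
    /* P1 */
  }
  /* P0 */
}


k declared in the same block as P2
k = 37


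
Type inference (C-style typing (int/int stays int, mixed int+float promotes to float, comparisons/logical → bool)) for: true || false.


Operand types: bool || bool
Rule: logical operators take bool operands and yield bool
Result type: bool


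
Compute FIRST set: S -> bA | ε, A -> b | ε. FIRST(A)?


Per alternative of A: FIRST(b) = {b}; FIRST(ε) = {ε}
FIRST(A) = {b, ε}


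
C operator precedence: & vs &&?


'&' is bitwise AND (level 5); '&&' is logical AND (level 2)
Higher level binds tighter
'&' has higher precedence than '&&'


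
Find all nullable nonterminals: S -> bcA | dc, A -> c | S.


A nonterminal is nullable iff some alternative derives ε (directly, or every symbol in it is nullable)
Nullable: {}


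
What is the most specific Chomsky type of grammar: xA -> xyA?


LHS has context (more than one symbol) and |LHS| ≤ |RHS|
Classification: Type 1 (Context-Sensitive)


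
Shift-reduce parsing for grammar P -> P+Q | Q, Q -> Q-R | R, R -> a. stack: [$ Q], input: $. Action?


lookahead ∉ {-} so Q won't extend; reduce P -> Q
Action: reduce (P -> Q)


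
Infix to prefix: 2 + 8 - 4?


left-to-right (same/higher precedence on left): tree is (- (+ 2 8) 4)
Prefix: - + 2 8 4


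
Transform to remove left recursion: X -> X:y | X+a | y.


Left-recursive alternatives: X:y, X+a; non-recursive: y
Introduce X': X -> yX', X' -> :yX' | +aX' | ε


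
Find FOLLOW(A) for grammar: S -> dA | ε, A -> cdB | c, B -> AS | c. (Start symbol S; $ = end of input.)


$ ∈ FOLLOW(S). For each A -> αBβ: add FIRST(β)\{ε} to FOLLOW(B); if β nullable, add FOLLOW(A).
FOLLOW(A) = {$, d}


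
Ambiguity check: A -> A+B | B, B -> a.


precedence layered via separate nonterminal B: deterministic
Unambiguous


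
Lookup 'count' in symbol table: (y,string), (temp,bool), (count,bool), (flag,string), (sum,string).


Lookup 'count' → type bool


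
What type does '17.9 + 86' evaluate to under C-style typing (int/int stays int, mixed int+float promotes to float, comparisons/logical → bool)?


Operand types: float + int
Rule: mixed int/float promotes to float; int/int stays int
Result type: float


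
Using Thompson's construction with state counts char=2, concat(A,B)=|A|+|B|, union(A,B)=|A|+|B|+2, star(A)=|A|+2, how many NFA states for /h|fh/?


Syntax tree has 3 char leaf(s), 1 union(s), 0 star(s)
chars contribute 3×2 = 6; each union adds +2; each star adds +2
Total: 6 + 2 + 0 = 8 states


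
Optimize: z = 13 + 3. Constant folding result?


13 + 3 = 16 at compile time
Optimized: z = 16


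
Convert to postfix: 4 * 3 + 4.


Left to right (same or higher precedence on left)
Postfix: 4 3 * 4 +


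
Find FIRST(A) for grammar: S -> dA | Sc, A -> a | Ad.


Per alternative of A: FIRST(a) = {a}; FIRST(Ad) = {a}
FIRST(A) = {a}


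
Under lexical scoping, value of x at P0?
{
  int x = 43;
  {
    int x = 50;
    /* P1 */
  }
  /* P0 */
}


x declared in the same block as P0
x = 43


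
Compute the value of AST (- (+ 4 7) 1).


Evaluate inner: (+ 4 7) = 11
Evaluate root: (- 11 1) = 10
Result: 10


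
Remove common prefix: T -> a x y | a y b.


Common prefix: 'a'
Factored: T -> a T', T' -> x y | y b


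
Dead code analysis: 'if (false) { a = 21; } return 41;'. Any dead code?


condition is constant false, so the whole block is unreachable
Dead: 'if (false) { a = 21; }'


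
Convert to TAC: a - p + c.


Break into single-operator statements:
t1 = a - p
t2 = t1 + c


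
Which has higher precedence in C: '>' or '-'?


'-' is additive (level 9); '>' is relational (level 7)
Higher level binds tighter
'-' has higher precedence than '>'


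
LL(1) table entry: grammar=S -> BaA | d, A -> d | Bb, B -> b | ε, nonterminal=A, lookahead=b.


For [A, b]: 'b' ∈ FIRST(Bb)
Entry: A -> Bb


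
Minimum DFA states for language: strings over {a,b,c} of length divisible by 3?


Track length mod 3: states 0..2, accept at 0
Minimal DFA: 3 states


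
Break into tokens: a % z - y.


Scan left to right, longest-match per lexeme
Tokens: ID(a), OP(%), ID(z), OP(-), ID(y)


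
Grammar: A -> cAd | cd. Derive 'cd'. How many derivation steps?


Derivation: A => cd
Steps: 1


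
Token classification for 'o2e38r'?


Pattern: letter/underscore followed by alphanumerics, not a keyword
Type: IDENTIFIER


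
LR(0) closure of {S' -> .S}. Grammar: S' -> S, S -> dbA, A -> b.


Start: S' -> .S
For each item with dot before a nonterminal B, add B -> .γ for every B-production
Closure: [S' -> .S, S -> .dbA]


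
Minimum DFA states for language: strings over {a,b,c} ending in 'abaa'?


Track the longest suffix of input matching a prefix of 'abaa': 5 classes (prefixes of length 0..4)
Minimal DFA: 5 states


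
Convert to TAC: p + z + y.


Break into single-operator statements:
t1 = p + z
t2 = t1 + y


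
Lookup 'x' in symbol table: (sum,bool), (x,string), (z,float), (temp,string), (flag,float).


Lookup 'x' → type string


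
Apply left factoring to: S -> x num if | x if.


Common prefix: 'x'
Factored: S -> x S', S' -> num if | if


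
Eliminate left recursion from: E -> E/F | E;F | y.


Left-recursive alternatives: E/F, E;F; non-recursive: y
Introduce E': E -> yE', E' -> /FE' | ;FE' | ε


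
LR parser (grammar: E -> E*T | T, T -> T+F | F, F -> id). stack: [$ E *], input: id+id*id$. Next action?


no handle ('E*' is not any RHS); shift 'id'
Action: shift


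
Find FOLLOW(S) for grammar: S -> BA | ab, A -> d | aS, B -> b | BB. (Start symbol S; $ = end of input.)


$ ∈ FOLLOW(S). For each A -> αBβ: add FIRST(β)\{ε} to FOLLOW(B); if β nullable, add FOLLOW(A).
FOLLOW(S) = {$}


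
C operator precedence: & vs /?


'/' is multiplicative (level 10); '&' is bitwise AND (level 5)
Higher level binds tighter
'/' has higher precedence than '&'


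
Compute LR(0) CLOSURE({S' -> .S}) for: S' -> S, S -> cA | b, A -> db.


Start: S' -> .S
For each item with dot before a nonterminal B, add B -> .γ for every B-production
Closure: [S' -> .S, S -> .cA, S -> .b]


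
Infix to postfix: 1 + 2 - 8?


Left to right (same or higher precedence on left)
Postfix: 1 2 + 8 -


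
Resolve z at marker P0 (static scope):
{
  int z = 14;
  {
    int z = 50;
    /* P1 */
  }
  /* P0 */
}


z declared in the same block as P0
z = 14


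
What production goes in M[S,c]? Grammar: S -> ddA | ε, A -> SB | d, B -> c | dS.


For [S, c]: ε is nullable and 'c' ∈ FOLLOW(S)
Entry: S -> ε


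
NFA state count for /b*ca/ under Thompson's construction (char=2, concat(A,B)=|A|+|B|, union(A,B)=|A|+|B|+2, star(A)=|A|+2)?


Syntax tree has 3 char leaf(s), 0 union(s), 1 star(s)
chars contribute 3×2 = 6; each union adds +2; each star adds +2
Total: 6 + 0 + 2 = 8 states


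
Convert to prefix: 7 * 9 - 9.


left-to-right (same/higher precedence on left): tree is (- (* 7 9) 9)
Prefix: - * 7 9 9


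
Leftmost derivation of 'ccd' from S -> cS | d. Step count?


Derivation: S => cS => ccS => ccd
Steps: 3


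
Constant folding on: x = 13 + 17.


13 + 17 = 30 at compile time
Optimized: x = 30


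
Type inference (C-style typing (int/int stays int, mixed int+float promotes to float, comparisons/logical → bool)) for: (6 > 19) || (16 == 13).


Operand types: bool || bool
Rule: logical operators take bool operands and yield bool
Result type: bool


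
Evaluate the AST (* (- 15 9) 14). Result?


Evaluate inner: (- 15 9) = 6
Evaluate root: (* 6 14) = 84
Result: 84


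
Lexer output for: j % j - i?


Scan left to right, longest-match per lexeme
Tokens: ID(j), OP(%), ID(j), OP(-), ID(i)


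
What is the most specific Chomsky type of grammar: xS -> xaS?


LHS has context (more than one symbol) and |LHS| ≤ |RHS|
Classification: Type 1 (Context-Sensitive)


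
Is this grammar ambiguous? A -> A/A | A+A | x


'x/x+x' has two parse trees (no precedence encoded between / and +)
Ambiguous


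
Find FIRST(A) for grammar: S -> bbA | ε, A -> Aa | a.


Per alternative of A: FIRST(Aa) = {a}; FIRST(a) = {a}
FIRST(A) = {a}


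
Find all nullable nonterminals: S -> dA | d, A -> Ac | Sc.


A nonterminal is nullable iff some alternative derives ε (directly, or every symbol in it is nullable)
Nullable: {}


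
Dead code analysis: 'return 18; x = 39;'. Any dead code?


statement follows a return and is unreachable
Dead: 'x = 39'


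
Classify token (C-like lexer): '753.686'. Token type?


Pattern: digits with a decimal point
Type: FLOAT_LITERAL


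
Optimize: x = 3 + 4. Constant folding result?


3 + 4 = 7 at compile time
Optimized: x = 7


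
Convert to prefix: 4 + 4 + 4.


left-to-right (same/higher precedence on left): tree is (+ (+ 4 4) 4)
Prefix: + + 4 4 4


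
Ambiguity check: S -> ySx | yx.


balanced y^n…x^n: each string has a unique parse
Unambiguous


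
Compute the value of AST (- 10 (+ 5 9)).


Evaluate inner: (+ 5 9) = 14
Evaluate root: (- 10 14) = -4
Result: -4


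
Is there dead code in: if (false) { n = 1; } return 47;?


condition is constant false, so the whole block is unreachable
Dead: 'if (false) { n = 1; }'


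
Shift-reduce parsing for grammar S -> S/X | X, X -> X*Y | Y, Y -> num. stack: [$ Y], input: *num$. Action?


'Y' (not preceded by X*) is the handle for X -> Y
Action: reduce (X -> Y)


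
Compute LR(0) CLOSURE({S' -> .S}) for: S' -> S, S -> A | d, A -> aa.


Start: S' -> .S
For each item with dot before a nonterminal B, add B -> .γ for every B-production
Closure: [S' -> .S, S -> .A, S -> .d, A -> .aa]


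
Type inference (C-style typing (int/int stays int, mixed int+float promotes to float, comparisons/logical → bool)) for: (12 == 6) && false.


Operand types: bool && bool
Rule: logical operators take bool operands and yield bool
Result type: bool


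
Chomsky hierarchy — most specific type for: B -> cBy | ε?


Single nonterminal LHS, but c^n y^n is not regular
Classification: Type 2 (Context-Free)


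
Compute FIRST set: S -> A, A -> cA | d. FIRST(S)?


Per alternative of S: FIRST(A) = {c, d}
FIRST(S) = {c, d}


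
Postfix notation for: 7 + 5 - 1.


Left to right (same or higher precedence on left)
Postfix: 7 5 + 1 -


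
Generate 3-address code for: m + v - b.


Break into single-operator statements:
t1 = m + v
t2 = t1 - b


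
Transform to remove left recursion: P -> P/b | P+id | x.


Left-recursive alternatives: P/b, P+id; non-recursive: x
Introduce P': P -> xP', P' -> /bP' | +idP' | ε


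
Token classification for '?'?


Pattern: operator symbol
Type: OPERATOR


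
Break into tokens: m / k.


Scan left to right, longest-match per lexeme
Tokens: ID(m), OP(/), ID(k)


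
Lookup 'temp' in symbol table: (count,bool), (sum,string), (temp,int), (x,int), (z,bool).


Lookup 'temp' → type int


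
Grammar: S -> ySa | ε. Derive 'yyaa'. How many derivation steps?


Derivation: S => ySa => yySaa => yyaa
Steps: 3


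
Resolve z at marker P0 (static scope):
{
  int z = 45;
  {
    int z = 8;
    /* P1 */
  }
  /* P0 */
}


z declared in the same block as P0
z = 45


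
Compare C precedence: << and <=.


'<<' is shift (level 8); '<=' is relational (level 7)
Higher level binds tighter
'<<' has higher precedence than '<='


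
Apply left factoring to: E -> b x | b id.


Common prefix: 'b'
Factored: E -> b E', E' -> x | id


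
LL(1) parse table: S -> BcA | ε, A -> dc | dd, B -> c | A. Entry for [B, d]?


For [B, d]: 'd' ∈ FIRST(A)
Entry: B -> A


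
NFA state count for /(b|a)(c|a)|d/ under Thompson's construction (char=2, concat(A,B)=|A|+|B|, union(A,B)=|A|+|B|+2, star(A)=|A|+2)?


Syntax tree has 5 char leaf(s), 3 union(s), 0 star(s)
chars contribute 5×2 = 10; each union adds +2; each star adds +2
Total: 10 + 6 + 0 = 16 states


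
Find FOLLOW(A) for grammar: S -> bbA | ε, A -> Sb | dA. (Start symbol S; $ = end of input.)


$ ∈ FOLLOW(S). For each A -> αBβ: add FIRST(β)\{ε} to FOLLOW(B); if β nullable, add FOLLOW(A).
FOLLOW(A) = {$, b}


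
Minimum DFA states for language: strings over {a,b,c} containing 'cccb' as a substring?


KMP-style automaton: 4 progress states + 1 absorbing accept = 5
Minimal DFA: 5 states


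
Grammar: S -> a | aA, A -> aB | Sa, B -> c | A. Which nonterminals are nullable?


A nonterminal is nullable iff some alternative derives ε (directly, or every symbol in it is nullable)
Nullable: {}


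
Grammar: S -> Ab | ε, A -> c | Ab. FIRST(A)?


Per alternative of A: FIRST(c) = {c}; FIRST(Ab) = {c}
FIRST(A) = {c}


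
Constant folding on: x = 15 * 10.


15 * 10 = 150 at compile time
Optimized: x = 150


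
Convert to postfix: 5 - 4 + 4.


Left to right (same or higher precedence on left)
Postfix: 5 4 - 4 +


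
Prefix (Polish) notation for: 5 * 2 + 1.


left-to-right (same/higher precedence on left): tree is (+ (* 5 2) 1)
Prefix: + * 5 2 1


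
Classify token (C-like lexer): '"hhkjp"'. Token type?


Pattern: double-quoted sequence
Type: STRING_LITERAL


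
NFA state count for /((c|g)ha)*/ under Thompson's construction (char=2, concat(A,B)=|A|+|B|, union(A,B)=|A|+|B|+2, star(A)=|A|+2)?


Syntax tree has 4 char leaf(s), 1 union(s), 1 star(s)
chars contribute 4×2 = 8; each union adds +2; each star adds +2
Total: 8 + 2 + 2 = 12 states


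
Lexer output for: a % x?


Scan left to right, longest-match per lexeme
Tokens: ID(a), OP(%), ID(x)


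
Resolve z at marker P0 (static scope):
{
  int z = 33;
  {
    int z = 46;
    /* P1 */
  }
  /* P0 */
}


z declared in the same block as P0
z = 33


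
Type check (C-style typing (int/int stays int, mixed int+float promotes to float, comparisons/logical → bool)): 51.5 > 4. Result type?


Operand types: float > int
Rule: comparison yields bool
Result type: bool


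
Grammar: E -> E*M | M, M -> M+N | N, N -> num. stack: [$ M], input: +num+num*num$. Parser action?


shift '+' to continue M -> M+N
Action: shift


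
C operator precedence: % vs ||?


'%' is multiplicative (level 10); '||' is logical OR (level 1)
Higher level binds tighter
'%' has higher precedence than '||'


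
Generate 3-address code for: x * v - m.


Break into single-operator statements:
t1 = x * v
t2 = t1 - m


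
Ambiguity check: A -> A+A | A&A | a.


'a+a&a' has two parse trees (no precedence encoded between + and &)
Ambiguous


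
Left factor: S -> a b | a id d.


Common prefix: 'a'
Factored: S -> a S', S' -> b | id d


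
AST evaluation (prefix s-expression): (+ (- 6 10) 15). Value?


Evaluate inner: (- 6 10) = -4
Evaluate root: (+ -4 15) = 11
Result: 11


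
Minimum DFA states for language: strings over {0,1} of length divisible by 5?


Track length mod 5: states 0..4, accept at 0
Minimal DFA: 5 states


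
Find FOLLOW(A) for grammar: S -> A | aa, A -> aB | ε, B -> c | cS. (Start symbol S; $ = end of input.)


$ ∈ FOLLOW(S). For each A -> αBβ: add FIRST(β)\{ε} to FOLLOW(B); if β nullable, add FOLLOW(A).
FOLLOW(A) = {$}


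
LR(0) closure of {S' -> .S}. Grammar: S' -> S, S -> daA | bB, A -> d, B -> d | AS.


Start: S' -> .S
For each item with dot before a nonterminal B, add B -> .γ for every B-production
Closure: [S' -> .S, S -> .daA, S -> .bB]


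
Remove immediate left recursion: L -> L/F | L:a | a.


Left-recursive alternatives: L/F, L:a; non-recursive: a
Introduce L': L -> aL', L' -> /FL' | :aL' | ε


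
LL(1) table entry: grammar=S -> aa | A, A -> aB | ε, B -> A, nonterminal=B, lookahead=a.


For [B, a]: 'a' ∈ FIRST(A)
Entry: B -> A


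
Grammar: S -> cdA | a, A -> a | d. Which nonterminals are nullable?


A nonterminal is nullable iff some alternative derives ε (directly, or every symbol in it is nullable)
Nullable: {}


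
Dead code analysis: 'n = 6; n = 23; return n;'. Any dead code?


first assignment to n is overwritten before any read
Dead: 'n = 6'


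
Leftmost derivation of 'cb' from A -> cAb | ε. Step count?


Derivation: A => cAb => cb
Steps: 2


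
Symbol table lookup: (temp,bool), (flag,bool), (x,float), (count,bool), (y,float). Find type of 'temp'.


Lookup 'temp' → type bool


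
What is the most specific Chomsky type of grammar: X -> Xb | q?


Left-linear: every RHS is a terminal or one nonterminal followed by a terminal
Classification: Type 3 (Regular)


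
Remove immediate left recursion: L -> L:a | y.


Left-recursive alternatives: L:a; non-recursive: y
Introduce L': L -> yL', L' -> :aL' | ε


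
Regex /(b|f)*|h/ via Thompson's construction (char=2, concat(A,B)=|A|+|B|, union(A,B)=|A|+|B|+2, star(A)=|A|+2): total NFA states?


Syntax tree has 3 char leaf(s), 2 union(s), 1 star(s)
chars contribute 3×2 = 6; each union adds +2; each star adds +2
Total: 6 + 4 + 2 = 12 states


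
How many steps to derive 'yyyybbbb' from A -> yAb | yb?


Derivation: A => yAb => yyAbb => yyyAbbb => yyyybbbb
Steps: 4


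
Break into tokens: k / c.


Scan left to right, longest-match per lexeme
Tokens: ID(k), OP(/), ID(c)


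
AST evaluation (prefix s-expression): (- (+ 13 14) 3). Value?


Evaluate inner: (+ 13 14) = 27
Evaluate root: (- 27 3) = 24
Result: 24


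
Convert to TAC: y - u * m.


Break into single-operator statements:
t1 = u * m
t2 = y - t1


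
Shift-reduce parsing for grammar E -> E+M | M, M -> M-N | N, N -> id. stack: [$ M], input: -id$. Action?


shift '-' to continue M -> M-N
Action: shift
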